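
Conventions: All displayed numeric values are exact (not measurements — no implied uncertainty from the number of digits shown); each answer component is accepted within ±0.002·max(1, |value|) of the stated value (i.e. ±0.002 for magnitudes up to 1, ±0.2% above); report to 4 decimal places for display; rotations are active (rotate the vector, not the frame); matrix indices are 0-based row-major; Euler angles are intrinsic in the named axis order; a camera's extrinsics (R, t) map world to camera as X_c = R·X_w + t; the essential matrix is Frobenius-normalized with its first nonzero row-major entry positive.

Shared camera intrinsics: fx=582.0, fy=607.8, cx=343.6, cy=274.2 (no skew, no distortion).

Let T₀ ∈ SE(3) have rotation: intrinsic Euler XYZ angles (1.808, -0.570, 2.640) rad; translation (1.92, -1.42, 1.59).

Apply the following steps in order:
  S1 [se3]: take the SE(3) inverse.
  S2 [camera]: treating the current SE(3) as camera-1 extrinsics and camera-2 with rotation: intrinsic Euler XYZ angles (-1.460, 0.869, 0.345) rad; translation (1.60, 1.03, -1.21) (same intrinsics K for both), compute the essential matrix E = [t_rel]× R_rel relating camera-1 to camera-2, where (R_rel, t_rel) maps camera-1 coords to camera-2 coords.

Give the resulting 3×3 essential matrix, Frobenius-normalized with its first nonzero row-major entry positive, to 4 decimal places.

after S1 (invert_se3): R=[-0.7382 0.3469 0.5785; -0.4048 0.4582 -0.7913; -0.5396 -0.8183 -0.1978], t=(0.9901, 2.6861, 0.1886)
after S2 (essential): [0.0998 -0.0186 0.0313; -0.0153 0.3063 -0.6359; 0.6995 -0.0109 -0.0281]

matrix = [0.0998 -0.0186 0.0313; -0.0153 0.3063 -0.6359; 0.6995 -0.0109 -0.0281]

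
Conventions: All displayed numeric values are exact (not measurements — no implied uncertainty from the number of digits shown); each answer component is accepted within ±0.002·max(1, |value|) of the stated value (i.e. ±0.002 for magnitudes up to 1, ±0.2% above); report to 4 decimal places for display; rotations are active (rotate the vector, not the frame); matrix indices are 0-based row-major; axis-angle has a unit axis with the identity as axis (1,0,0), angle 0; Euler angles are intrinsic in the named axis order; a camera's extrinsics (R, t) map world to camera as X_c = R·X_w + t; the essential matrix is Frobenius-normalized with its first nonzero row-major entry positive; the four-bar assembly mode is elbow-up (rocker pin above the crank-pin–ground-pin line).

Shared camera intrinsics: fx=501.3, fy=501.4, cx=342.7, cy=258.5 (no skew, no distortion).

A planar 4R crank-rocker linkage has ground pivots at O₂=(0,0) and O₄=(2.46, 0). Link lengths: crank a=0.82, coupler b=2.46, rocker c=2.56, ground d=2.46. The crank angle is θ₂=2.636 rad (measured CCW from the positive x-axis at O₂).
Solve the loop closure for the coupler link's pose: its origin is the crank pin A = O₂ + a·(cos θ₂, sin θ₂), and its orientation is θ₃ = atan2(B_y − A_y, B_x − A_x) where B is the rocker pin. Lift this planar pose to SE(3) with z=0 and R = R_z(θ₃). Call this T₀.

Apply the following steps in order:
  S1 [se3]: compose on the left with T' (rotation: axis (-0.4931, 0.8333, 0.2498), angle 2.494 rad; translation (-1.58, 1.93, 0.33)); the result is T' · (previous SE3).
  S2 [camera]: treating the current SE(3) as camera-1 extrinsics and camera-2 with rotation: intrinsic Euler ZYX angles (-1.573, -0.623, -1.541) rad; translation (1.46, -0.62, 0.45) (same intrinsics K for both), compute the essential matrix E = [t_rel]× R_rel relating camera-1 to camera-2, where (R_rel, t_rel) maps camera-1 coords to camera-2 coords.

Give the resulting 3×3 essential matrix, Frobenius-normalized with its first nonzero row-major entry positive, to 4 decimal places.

source (fourbar_fk): coupler pose = R=[0.7116 -0.7026 0.0000; 0.7026 0.7116 0.0000; 0.0000 0.0000 1.0000], t=(-0.7174, 0.3971, 0.0000)
after S1 (compose_se3): R=[-0.8813 -0.3797 0.2813; -0.1017 0.7338 0.6717; -0.4615 0.5634 -0.6853], t=(-1.6746, 2.5308, 0.8800)
after S2 (essential): [0.5996 0.0767 0.3236; -0.1842 -0.4917 0.2391; -0.0518 0.3412 -0.2794]

matrix = [0.5996 0.0767 0.3236; -0.1842 -0.4917 0.2391; -0.0518 0.3412 -0.2794]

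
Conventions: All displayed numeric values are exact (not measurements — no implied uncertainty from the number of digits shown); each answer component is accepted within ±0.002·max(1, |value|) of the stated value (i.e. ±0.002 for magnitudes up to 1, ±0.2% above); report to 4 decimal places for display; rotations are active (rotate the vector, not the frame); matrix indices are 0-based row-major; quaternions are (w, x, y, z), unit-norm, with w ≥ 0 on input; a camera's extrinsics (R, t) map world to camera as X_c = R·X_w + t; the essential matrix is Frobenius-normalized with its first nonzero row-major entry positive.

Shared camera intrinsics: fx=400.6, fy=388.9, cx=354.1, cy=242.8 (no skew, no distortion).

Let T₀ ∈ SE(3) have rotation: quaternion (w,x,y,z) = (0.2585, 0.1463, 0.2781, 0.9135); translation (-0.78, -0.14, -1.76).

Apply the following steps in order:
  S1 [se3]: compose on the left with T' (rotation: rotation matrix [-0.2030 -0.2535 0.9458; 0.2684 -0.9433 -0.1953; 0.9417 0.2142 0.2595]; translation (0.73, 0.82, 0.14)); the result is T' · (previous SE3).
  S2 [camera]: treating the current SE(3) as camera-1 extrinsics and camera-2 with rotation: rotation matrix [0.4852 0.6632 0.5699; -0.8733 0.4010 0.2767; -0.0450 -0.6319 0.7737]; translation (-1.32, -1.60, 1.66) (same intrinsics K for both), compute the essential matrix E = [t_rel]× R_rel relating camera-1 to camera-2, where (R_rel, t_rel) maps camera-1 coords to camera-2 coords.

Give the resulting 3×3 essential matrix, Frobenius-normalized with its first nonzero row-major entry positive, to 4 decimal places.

matrix = [0.2011 0.2769 0.6123; -0.5816 0.2634 0.0277; -0.2497 0.1650 0.0997]

after S1 (compose_se3): R=[0.1436 0.8118 0.5660; -0.7674 0.4525 -0.4543; -0.6249 -0.3691 0.6880], t=(-0.7408, 1.0864, -1.0812)
after S2 (essential): [0.2011 0.2769 0.6123; -0.5816 0.2634 0.0277; -0.2497 0.1650 0.0997]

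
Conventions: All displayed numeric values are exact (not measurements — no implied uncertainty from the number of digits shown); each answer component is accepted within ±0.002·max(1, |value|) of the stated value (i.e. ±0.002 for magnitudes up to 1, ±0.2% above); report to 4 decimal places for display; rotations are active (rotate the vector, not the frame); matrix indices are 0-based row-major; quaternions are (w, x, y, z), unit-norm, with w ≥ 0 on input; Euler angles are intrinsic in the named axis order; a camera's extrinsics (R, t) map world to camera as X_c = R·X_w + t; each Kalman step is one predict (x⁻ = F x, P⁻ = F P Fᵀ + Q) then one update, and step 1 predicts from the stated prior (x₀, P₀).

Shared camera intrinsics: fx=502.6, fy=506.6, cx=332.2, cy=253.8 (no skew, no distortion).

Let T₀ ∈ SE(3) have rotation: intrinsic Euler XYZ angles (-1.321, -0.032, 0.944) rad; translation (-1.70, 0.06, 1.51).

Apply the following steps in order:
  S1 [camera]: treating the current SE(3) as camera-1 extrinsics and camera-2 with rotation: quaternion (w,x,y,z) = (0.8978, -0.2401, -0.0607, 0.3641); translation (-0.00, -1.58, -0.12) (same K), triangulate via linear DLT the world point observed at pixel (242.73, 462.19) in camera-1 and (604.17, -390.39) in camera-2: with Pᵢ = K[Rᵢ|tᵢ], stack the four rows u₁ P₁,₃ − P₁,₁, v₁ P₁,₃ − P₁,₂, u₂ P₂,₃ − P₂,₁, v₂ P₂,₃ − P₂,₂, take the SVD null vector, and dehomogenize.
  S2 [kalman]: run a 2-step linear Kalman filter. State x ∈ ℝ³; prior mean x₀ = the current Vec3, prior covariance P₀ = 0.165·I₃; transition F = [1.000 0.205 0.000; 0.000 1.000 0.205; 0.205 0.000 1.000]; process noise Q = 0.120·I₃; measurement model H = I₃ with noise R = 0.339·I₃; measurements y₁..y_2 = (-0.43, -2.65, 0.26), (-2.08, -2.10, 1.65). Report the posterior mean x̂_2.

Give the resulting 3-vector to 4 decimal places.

result = (-1.2759, -1.9307, 1.0209)

after S1 (triangulate): (0.2812, -1.4178, 1.0552)
after S2 (kf_track): (-1.2759, -1.9307, 1.0209)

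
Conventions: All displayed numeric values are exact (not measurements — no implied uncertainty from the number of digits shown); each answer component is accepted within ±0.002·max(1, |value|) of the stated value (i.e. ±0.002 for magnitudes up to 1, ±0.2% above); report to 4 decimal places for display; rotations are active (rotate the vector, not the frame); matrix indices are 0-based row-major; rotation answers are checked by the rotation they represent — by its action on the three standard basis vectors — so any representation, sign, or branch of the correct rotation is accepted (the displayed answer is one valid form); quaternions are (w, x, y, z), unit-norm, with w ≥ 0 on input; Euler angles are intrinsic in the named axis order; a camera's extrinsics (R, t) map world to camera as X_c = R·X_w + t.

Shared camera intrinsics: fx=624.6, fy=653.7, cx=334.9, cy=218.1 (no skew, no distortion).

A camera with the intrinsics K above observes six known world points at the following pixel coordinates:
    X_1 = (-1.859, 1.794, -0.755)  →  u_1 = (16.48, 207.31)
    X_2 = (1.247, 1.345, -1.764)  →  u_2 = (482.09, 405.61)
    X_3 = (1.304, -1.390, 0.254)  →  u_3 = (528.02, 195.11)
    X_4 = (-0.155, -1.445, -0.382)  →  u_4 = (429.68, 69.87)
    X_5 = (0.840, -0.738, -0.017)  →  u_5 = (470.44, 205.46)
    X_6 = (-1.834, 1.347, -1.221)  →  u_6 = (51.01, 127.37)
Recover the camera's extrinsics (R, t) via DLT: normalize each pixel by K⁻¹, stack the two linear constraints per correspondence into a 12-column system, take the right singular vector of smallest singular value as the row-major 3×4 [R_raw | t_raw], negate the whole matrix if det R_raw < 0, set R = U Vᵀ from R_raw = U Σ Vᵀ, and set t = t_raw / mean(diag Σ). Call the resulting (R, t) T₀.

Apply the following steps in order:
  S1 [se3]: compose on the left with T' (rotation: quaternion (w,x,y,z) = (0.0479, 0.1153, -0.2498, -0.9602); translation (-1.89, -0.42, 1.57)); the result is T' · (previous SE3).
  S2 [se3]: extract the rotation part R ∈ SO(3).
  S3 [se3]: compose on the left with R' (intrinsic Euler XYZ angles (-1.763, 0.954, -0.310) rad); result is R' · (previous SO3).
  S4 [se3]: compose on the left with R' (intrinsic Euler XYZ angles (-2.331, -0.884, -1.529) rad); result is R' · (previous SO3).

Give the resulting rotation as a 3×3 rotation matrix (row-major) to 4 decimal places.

rotation (matrix) = ((0.3374, -0.7723, 0.5382), (0.1987, 0.6172, 0.7613), (-0.9201, -0.1500, 0.3617))

source (pnp_recover): camera pose = R=[0.8230 -0.5394 -0.1781; 0.5624 0.7294 0.3894; -0.0802 -0.4207 0.9037], t=(0.1700, -0.0400, 5.5901)
after S1 (compose_se3): R=[-0.7583 0.6509 -0.0358; -0.6503 -0.7515 0.1111; 0.0454 0.1076 0.9932], t=(-3.4277, 2.2094, 6.2606)
after S2 (rot_of_se3): [-0.7583 0.6509 -0.0358; -0.6503 -0.7515 0.1111; 0.0454 0.1076 0.9932]
after S3 (compose_so3): [-0.4954 0.3137 0.8100; 0.8370 -0.0771 0.5417; 0.2324 0.9464 -0.2244]
after S4 (compose_so3): [0.3374 -0.7723 0.5382; 0.1987 0.6172 0.7613; -0.9201 -0.1500 0.3617]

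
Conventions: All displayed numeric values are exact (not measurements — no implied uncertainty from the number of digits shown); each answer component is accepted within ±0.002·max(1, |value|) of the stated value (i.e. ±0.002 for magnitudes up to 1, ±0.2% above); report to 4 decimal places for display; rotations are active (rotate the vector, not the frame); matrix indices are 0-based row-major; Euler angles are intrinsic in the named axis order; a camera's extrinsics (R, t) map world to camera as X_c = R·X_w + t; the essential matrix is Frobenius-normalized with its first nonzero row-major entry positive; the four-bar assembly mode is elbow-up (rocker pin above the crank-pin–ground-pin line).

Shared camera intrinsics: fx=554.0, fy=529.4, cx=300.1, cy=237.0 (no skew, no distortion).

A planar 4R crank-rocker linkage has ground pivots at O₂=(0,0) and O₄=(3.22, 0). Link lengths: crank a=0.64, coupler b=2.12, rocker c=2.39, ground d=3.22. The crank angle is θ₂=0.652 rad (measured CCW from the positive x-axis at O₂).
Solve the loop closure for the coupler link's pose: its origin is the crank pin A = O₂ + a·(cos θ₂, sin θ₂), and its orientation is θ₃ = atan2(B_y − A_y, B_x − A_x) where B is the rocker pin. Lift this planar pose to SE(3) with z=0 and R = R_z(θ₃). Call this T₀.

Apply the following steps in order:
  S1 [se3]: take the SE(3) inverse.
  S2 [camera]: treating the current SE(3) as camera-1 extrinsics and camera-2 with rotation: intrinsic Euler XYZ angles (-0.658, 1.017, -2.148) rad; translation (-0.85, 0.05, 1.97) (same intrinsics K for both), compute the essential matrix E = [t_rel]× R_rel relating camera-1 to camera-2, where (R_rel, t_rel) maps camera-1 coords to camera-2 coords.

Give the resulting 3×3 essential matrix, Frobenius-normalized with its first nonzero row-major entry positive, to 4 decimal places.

source (fourbar_fk): coupler pose = R=[0.6549 -0.7557 0.0000; 0.7557 0.6549 0.0000; 0.0000 0.0000 1.0000], t=(0.5087, 0.3883, 0.0000)
after S1 (invert_se3): R=[0.6549 0.7557 0.0000; -0.7557 0.6549 -0.0000; 0.0000 0.0000 1.0000], t=(-0.6266, 0.1301, 0.0000)
after S2 (essential): [0.5373 0.2942 -0.2665; 0.1882 0.1417 0.6529; 0.2291 0.1334 0.0401]

matrix = [0.5373 0.2942 -0.2665; 0.1882 0.1417 0.6529; 0.2291 0.1334 0.0401]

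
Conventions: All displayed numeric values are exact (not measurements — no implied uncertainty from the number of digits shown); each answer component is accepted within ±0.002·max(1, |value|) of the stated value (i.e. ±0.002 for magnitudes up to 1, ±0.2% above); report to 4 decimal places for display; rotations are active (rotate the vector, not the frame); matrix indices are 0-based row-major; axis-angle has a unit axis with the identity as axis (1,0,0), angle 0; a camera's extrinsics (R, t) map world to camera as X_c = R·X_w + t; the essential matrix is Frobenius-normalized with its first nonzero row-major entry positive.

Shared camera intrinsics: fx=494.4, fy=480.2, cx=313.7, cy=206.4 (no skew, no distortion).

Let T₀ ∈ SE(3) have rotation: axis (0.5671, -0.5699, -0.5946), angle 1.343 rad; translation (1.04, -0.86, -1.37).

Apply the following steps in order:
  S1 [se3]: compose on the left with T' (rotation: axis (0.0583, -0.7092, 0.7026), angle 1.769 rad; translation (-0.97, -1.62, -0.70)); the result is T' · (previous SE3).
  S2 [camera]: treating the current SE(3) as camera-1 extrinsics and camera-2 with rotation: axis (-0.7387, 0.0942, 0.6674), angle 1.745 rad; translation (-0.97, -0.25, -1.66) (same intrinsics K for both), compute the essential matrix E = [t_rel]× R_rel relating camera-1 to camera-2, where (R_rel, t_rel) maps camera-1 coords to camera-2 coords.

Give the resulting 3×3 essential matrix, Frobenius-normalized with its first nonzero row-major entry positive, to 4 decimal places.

after S1 (compose_se3): R=[0.3307 -0.9425 0.0487; -0.2246 -0.1288 -0.9659; 0.9166 0.3085 -0.2543], t=(0.3498, -0.4081, -0.0018)
after S2 (essential): [0.1256 -0.4859 0.3687; -0.3401 -0.2997 -0.4904; 0.0640 0.4024 -0.0164]

matrix = [0.1256 -0.4859 0.3687; -0.3401 -0.2997 -0.4904; 0.0640 0.4024 -0.0164]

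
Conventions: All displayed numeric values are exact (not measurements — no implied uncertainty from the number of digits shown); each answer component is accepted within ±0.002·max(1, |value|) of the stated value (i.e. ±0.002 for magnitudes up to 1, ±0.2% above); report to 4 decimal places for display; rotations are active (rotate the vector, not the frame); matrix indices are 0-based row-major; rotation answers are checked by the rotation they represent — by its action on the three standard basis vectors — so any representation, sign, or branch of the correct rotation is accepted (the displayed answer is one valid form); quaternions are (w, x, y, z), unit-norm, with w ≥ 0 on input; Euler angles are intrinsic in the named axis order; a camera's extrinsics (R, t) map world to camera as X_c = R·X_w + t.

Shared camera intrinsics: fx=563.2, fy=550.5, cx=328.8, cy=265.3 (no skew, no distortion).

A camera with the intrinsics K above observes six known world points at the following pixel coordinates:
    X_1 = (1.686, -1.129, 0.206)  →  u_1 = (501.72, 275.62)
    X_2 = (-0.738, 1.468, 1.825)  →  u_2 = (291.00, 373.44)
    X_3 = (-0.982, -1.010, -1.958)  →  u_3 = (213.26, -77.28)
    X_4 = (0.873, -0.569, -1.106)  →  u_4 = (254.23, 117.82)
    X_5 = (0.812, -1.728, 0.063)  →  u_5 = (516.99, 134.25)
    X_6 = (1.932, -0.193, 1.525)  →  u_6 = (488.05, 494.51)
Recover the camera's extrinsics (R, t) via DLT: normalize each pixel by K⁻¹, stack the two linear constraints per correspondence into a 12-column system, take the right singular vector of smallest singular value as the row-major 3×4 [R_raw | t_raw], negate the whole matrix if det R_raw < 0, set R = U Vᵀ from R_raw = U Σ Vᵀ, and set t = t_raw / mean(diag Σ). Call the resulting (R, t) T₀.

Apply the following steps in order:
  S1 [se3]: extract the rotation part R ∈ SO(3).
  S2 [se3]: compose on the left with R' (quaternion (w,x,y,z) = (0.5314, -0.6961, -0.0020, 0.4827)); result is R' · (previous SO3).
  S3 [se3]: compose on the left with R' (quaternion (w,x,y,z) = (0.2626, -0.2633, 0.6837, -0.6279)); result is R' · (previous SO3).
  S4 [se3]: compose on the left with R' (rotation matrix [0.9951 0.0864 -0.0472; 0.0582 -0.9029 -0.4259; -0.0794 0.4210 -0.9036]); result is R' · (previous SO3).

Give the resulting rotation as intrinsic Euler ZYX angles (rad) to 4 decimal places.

source (pnp_recover): camera pose = R=[0.1411 -0.7770 0.6135; 0.5323 0.5821 0.6147; -0.8347 0.2398 0.4957], t=(-0.3100, -0.3100, 4.6100)
after S1 (rot_of_se3): [0.1411 -0.7770 0.6135; 0.5323 0.5821 0.6147; -0.8347 0.2398 0.4957]
after S2 (compose_so3): [0.3665 -0.8736 -0.3203; -0.7748 -0.4771 0.4147; -0.5151 0.0961 -0.8517]
after S3 (compose_so3): [-0.5970 0.7127 -0.3683; 0.0618 0.4986 0.8646; 0.7999 0.4934 -0.3417]
after S4 (compose_so3): [-0.6265 0.7291 -0.2757; -0.4312 -0.6188 -0.6566; -0.6493 -0.2925 0.7020]

rotation (euler_zyx) = (-2.5388, 0.7067, -0.3947)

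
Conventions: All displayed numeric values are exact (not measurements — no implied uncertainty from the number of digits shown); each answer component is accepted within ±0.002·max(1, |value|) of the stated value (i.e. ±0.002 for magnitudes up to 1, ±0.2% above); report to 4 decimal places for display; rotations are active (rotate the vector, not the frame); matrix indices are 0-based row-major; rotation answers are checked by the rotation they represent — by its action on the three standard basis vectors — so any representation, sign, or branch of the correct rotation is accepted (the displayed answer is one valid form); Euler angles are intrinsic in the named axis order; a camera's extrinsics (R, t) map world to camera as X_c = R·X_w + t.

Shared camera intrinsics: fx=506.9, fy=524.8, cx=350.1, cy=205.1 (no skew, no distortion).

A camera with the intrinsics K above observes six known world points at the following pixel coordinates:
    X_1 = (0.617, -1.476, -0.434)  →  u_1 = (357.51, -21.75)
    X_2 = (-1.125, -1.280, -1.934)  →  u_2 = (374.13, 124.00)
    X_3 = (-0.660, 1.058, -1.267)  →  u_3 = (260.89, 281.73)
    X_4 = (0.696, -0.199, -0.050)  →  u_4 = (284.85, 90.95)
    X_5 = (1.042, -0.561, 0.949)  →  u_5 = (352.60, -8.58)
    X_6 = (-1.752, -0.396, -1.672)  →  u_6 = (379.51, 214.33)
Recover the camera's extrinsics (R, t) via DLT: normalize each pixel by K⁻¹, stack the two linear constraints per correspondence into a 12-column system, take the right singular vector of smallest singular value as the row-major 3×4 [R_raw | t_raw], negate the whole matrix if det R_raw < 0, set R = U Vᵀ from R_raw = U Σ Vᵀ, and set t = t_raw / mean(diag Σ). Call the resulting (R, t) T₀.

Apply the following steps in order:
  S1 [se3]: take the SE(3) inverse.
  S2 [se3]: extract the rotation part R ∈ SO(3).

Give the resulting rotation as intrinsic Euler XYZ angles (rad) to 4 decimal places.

rotation (euler_xyz) = (2.9243, -0.5447, 2.4398)

source (pnp_recover): camera pose = R=[-0.6532 -0.5451 0.5255; -0.5522 0.8178 0.1620; -0.5181 -0.1844 -0.8352], t=(-0.1100, -0.2600, 4.0299)
after S1 (invert_se3): R=[-0.6532 -0.5522 -0.5181; -0.5451 0.8178 -0.1844; 0.5255 0.1620 -0.8352], t=(1.8726, 0.8956, 3.4657)
after S2 (rot_of_se3): [-0.6532 -0.5522 -0.5181; -0.5451 0.8178 -0.1844; 0.5255 0.1620 -0.8352]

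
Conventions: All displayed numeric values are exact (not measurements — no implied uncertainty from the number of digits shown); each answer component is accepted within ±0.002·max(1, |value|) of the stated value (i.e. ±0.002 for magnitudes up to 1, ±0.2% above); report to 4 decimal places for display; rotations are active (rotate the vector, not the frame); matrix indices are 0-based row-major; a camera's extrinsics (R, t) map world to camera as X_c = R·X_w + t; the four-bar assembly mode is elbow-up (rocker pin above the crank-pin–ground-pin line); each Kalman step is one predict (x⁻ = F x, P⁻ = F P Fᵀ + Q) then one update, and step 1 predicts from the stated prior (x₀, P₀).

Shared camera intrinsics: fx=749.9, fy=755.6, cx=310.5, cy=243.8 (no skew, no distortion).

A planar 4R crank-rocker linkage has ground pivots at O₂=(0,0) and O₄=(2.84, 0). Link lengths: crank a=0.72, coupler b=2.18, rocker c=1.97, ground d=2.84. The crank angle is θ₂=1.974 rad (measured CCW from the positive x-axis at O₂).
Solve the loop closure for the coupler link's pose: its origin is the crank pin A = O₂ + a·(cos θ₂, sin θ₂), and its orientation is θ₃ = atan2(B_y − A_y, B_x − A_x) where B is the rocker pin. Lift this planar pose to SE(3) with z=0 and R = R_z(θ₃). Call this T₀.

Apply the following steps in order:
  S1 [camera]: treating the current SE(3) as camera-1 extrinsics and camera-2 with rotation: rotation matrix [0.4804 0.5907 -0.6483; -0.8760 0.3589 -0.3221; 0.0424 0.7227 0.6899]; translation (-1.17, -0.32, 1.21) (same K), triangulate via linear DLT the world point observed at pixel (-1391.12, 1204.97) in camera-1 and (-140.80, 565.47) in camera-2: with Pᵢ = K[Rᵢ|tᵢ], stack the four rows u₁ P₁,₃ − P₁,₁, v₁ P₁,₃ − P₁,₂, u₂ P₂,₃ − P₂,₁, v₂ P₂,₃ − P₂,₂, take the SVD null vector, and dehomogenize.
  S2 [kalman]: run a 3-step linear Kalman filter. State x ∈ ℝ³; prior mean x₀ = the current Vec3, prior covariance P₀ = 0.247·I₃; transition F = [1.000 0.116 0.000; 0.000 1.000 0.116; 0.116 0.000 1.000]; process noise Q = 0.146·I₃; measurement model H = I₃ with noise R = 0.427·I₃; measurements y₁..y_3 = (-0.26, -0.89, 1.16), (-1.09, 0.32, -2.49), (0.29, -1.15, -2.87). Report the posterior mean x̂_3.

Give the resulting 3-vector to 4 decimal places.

result = (-0.4991, -0.3795, -1.7132)

source (fourbar_fk): coupler pose = R=[0.9034 -0.4289 0.0000; 0.4289 0.9034 0.0000; 0.0000 0.0000 1.0000], t=(-0.2825, 0.6623, 0.0000)
after S1 (triangulate): (-1.5480, 1.4239, 1.0099)
after S2 (kf_track): (-0.4991, -0.3795, -1.7132)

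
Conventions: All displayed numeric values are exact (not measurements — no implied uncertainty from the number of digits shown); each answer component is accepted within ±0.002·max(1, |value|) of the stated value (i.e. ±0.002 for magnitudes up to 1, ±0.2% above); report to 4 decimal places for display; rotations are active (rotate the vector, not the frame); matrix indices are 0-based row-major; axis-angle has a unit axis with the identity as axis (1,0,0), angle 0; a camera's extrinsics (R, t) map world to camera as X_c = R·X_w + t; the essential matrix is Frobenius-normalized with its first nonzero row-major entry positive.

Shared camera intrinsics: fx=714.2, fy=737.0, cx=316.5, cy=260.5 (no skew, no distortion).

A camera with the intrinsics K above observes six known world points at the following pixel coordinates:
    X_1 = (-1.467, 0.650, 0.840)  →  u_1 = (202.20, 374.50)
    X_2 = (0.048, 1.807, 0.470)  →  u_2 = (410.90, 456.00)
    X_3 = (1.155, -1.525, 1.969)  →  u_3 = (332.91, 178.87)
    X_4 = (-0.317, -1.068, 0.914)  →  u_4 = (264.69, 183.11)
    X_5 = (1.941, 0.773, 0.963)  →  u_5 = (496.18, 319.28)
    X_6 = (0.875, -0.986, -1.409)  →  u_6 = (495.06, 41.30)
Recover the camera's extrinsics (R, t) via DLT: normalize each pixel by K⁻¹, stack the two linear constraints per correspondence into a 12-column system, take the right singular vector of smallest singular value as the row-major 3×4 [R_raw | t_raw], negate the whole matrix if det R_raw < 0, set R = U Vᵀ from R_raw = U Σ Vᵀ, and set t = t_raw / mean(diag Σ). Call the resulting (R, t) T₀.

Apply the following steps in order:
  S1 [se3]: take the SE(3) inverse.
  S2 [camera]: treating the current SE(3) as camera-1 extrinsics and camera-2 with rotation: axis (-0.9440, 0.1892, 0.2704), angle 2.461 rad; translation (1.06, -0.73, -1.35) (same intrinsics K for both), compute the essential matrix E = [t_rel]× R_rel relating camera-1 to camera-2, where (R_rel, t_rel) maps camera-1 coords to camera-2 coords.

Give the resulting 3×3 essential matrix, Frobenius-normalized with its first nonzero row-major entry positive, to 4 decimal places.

source (pnp_recover): camera pose = R=[0.8697 0.2975 -0.3939; -0.1424 0.9152 0.3769; 0.4727 -0.2717 0.8383], t=(0.4300, -0.1700, 6.3100)
after S1 (invert_se3): R=[0.8697 -0.1424 0.4727; 0.2975 0.9152 -0.2717; -0.3939 0.3769 0.8383], t=(-3.3806, 1.7420, -5.0564)
after S2 (essential): [0.1064 0.6957 -0.0193; 0.4092 -0.0382 -0.4279; 0.2551 -0.1022 -0.2770]

matrix = [0.1064 0.6957 -0.0193; 0.4092 -0.0382 -0.4279; 0.2551 -0.1022 -0.2770]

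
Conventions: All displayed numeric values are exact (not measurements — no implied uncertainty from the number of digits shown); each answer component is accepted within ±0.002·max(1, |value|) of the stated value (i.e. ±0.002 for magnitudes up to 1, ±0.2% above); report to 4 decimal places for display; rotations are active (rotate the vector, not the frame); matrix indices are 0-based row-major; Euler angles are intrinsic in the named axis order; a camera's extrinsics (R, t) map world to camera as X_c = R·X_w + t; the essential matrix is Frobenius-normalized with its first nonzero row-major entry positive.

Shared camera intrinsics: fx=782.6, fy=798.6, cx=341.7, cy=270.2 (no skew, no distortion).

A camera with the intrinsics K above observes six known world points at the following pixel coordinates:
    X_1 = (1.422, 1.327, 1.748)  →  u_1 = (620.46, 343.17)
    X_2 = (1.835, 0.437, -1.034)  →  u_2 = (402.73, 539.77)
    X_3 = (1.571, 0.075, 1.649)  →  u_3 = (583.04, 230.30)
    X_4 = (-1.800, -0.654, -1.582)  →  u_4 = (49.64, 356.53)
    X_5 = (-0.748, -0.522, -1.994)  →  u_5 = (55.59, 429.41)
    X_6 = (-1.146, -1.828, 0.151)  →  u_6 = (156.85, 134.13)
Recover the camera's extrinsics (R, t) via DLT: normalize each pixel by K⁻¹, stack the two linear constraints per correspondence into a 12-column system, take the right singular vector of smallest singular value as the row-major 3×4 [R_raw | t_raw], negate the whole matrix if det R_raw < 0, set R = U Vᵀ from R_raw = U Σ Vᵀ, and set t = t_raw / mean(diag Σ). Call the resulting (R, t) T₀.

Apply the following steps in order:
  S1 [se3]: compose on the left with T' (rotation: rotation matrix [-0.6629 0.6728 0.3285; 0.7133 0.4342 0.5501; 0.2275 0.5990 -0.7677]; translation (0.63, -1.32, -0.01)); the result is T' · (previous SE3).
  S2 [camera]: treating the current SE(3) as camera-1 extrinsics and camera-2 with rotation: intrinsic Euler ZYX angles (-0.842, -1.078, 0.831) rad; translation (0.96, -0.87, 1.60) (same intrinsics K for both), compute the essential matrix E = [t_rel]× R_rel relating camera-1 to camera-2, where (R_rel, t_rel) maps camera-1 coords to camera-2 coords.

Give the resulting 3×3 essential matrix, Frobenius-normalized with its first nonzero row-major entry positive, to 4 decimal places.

matrix = [0.0258 0.5732 0.2465; -0.4462 0.3265 -0.1591; -0.4085 -0.1190 -0.3131]

source (pnp_recover): camera pose = R=[0.5928 0.4440 0.6719; 0.0930 0.7910 -0.6047; -0.8000 0.4210 0.4275], t=(-0.2100, 0.4900, 6.5599)
after S1 (compose_se3): R=[-0.5931 0.3761 -0.7118; 0.0231 0.8918 0.4519; 0.8048 0.2516 -0.5376], t=(3.2538, 2.3517, -4.8006)
after S2 (essential): [0.0258 0.5732 0.2465; -0.4462 0.3265 -0.1591; -0.4085 -0.1190 -0.3131]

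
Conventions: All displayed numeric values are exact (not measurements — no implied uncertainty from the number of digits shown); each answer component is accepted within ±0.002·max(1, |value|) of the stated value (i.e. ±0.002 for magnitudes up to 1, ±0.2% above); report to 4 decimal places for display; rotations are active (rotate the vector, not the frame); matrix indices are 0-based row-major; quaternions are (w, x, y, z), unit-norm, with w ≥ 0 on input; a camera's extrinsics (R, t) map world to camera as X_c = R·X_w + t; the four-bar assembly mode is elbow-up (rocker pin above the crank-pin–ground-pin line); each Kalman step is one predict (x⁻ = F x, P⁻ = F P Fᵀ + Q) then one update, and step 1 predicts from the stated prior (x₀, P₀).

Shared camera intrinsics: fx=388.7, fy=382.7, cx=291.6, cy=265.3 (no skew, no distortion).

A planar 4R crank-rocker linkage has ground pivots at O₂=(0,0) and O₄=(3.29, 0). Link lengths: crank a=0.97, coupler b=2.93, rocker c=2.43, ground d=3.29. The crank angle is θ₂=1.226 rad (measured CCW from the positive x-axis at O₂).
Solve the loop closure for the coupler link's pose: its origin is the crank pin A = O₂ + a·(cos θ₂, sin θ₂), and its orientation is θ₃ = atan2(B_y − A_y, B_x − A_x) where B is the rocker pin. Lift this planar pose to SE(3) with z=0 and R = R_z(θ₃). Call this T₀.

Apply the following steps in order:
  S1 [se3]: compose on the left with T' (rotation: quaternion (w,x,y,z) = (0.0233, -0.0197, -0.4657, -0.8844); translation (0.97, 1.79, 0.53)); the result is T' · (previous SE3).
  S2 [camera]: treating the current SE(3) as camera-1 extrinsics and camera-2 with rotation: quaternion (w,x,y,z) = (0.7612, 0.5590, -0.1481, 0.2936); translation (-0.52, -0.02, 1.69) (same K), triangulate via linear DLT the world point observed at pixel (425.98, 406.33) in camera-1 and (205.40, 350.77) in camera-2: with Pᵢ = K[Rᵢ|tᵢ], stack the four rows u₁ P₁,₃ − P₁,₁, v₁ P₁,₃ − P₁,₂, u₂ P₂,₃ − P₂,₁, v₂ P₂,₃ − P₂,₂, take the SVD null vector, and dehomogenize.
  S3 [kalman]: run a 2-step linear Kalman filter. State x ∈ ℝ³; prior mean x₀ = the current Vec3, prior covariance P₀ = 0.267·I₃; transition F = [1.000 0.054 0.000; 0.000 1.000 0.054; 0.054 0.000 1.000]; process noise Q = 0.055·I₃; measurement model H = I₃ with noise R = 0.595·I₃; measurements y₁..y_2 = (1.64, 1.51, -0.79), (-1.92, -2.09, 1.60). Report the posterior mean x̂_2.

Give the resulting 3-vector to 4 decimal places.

source (fourbar_fk): coupler pose = R=[0.8634 -0.5045 0.0000; 0.5045 0.8634 0.0000; 0.0000 0.0000 1.0000], t=(0.3279, 0.9129, 0.0000)
after S1 (compose_se3): R=[-0.8317 0.5550 0.0131; -0.3049 -0.4764 0.8247; 0.4640 0.6819 0.5655], t=(0.6971, 1.2666, 1.2997)
after S2 (triangulate): (0.4719, 0.5173, -0.3028)
after S3 (kf_track): (0.0548, -0.0754, 0.1442)

result = (0.0548, -0.0754, 0.1442)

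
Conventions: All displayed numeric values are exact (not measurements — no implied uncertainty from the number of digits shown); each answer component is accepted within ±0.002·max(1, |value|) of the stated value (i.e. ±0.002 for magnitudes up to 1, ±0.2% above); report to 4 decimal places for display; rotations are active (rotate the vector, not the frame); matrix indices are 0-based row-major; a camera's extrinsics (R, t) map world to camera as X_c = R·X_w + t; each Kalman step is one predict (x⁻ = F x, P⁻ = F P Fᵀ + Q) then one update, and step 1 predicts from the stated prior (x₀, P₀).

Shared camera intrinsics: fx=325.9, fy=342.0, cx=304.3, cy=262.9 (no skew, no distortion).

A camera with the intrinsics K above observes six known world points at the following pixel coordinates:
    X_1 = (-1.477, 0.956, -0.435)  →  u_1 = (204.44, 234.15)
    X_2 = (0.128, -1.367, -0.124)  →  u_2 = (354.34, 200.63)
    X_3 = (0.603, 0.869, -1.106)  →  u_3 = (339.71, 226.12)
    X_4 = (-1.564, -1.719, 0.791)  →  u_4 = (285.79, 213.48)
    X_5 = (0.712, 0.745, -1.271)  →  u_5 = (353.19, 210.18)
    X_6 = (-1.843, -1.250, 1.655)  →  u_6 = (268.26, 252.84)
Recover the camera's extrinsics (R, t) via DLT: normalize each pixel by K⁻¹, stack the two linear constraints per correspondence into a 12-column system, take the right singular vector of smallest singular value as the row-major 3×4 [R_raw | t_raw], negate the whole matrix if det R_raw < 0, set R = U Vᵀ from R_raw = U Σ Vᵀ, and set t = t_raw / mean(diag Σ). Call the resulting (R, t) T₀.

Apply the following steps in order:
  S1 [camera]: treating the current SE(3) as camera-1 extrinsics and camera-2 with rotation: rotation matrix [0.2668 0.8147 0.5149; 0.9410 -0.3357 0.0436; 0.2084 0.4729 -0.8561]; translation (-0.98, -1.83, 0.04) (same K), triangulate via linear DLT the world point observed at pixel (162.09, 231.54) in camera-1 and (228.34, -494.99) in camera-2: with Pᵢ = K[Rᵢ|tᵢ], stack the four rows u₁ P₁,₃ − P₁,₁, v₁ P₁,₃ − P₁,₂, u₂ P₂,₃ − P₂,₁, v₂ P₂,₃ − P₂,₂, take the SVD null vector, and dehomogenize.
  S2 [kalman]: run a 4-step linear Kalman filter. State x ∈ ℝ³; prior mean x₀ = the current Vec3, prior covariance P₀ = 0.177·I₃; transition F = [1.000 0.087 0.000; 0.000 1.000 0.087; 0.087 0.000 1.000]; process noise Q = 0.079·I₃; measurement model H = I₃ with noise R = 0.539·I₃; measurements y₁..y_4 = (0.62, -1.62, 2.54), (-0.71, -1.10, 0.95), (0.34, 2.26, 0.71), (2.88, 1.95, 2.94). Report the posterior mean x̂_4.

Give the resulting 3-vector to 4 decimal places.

result = (0.9246, 1.3667, 1.2925)

source (pnp_recover): camera pose = R=[0.9053 -0.4246 0.0108; 0.2687 0.5921 0.7598; -0.3290 -0.6849 0.6501], t=(0.2501, -0.2500, 5.3386)
after S1 (triangulate): (-1.1957, 1.8444, -1.1356)
after S2 (kf_track): (0.9246, 1.3667, 1.2925)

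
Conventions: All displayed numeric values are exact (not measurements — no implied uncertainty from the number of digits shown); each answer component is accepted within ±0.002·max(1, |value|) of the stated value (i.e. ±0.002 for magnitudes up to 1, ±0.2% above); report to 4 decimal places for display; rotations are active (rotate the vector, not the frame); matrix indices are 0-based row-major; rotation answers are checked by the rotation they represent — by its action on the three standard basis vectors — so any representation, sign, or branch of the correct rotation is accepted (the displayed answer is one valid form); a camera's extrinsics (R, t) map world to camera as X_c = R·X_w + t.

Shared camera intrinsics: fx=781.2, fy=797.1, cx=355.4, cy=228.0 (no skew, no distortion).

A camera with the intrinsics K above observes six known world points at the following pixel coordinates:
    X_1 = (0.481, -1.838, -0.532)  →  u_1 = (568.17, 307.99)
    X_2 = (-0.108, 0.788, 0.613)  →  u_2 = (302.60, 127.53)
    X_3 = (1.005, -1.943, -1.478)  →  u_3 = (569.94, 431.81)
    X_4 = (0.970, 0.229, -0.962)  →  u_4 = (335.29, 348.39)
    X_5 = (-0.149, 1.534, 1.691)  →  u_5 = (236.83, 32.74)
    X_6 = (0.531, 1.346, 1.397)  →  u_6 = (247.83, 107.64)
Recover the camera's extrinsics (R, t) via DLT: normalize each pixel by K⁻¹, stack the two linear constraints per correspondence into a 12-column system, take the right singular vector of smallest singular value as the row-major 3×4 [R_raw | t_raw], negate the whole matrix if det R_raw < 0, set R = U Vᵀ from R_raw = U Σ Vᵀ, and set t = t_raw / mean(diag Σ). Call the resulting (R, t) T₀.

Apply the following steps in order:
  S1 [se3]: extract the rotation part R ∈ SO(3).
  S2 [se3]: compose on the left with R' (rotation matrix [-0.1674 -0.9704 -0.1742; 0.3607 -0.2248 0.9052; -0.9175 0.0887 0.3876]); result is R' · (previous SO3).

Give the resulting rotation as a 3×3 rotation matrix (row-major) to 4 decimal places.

rotation (matrix) = ((-0.6859, 0.3174, 0.6548), (0.5148, -0.4242, 0.7450), (0.5142, 0.8481, 0.1276))

source (pnp_recover): camera pose = R=[-0.1713 -0.9843 0.0420; 0.5955 -0.1374 -0.7915; 0.7849 -0.1106 0.6097], t=(0.2499, -0.2397, 6.9139)
after S1 (rot_of_se3): [-0.1713 -0.9843 0.0420; 0.5955 -0.1374 -0.7915; 0.7849 -0.1106 0.6097]
after S2 (compose_so3): [-0.6859 0.3174 0.6548; 0.5148 -0.4242 0.7450; 0.5142 0.8481 0.1276]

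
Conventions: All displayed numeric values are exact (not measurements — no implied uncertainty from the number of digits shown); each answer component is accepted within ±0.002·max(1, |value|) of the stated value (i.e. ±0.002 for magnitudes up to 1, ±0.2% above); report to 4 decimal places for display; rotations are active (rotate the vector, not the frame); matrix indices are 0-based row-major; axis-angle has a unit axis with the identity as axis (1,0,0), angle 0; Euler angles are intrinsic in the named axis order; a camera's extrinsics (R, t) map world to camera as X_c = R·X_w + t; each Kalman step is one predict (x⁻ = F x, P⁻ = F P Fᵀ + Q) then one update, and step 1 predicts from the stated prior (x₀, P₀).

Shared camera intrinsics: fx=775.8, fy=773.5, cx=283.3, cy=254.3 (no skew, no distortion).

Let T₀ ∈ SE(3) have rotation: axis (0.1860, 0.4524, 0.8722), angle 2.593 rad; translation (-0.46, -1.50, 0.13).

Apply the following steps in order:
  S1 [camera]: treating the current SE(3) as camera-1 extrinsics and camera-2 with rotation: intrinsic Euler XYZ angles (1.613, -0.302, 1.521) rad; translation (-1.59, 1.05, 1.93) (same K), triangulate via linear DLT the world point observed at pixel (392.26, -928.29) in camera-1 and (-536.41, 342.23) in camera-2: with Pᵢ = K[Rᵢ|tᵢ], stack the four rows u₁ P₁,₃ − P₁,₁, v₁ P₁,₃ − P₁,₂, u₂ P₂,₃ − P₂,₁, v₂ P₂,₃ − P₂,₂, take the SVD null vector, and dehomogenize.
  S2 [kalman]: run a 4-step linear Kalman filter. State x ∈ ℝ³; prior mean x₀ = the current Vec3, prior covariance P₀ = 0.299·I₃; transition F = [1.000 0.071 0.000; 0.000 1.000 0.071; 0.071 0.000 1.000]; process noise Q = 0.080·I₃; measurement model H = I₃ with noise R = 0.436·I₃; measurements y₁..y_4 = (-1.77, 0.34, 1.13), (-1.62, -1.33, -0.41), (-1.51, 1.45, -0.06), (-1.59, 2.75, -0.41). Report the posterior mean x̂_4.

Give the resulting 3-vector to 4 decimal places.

result = (-1.3601, 1.1545, -0.0513)

after S1 (triangulate): (-0.0992, 0.0368, 0.9039)
after S2 (kf_track): (-1.3601, 1.1545, -0.0513)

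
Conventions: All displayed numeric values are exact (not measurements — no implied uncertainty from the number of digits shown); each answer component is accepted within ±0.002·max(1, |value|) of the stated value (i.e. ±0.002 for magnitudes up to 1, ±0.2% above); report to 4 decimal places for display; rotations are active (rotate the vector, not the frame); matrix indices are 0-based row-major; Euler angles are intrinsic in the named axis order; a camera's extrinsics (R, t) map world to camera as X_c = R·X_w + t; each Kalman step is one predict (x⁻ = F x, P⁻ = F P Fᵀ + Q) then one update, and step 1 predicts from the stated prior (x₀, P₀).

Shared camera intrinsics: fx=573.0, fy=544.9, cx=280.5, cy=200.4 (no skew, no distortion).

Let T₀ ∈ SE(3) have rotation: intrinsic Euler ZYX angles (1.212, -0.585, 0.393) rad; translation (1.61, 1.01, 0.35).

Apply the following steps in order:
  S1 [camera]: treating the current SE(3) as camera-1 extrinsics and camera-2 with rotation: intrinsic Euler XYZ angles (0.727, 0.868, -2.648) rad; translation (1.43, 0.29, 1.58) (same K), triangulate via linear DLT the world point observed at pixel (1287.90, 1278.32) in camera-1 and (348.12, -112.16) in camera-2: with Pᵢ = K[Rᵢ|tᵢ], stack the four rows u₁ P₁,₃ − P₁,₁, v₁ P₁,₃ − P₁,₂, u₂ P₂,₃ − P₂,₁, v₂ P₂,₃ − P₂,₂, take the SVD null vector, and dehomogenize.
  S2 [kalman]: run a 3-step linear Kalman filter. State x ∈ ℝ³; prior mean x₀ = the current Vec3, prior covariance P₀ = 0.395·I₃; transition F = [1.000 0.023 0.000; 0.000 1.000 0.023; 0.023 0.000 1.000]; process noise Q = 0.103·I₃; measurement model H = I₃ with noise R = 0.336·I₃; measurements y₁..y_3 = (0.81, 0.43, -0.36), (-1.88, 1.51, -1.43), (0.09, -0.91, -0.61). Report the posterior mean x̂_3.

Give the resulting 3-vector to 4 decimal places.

result = (-0.0886, 0.0413, -0.7261)

after S1 (triangulate): (1.9016, -0.1173, -0.1011)
after S2 (kf_track): (-0.0886, 0.0413, -0.7261)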